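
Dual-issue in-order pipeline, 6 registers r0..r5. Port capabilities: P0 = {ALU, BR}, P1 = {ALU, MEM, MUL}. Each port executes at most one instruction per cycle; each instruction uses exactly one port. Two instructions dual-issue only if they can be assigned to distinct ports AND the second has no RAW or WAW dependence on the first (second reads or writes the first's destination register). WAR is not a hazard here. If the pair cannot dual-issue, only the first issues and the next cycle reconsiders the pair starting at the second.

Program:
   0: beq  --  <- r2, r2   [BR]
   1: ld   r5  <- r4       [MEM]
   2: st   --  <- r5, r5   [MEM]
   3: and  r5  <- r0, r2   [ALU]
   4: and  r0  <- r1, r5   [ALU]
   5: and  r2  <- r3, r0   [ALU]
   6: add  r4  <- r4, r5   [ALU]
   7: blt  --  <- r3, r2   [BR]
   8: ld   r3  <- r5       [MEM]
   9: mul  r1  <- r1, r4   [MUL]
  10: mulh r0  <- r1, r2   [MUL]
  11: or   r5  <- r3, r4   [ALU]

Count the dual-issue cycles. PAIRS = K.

0. beq ld @i0&i1  | pair
1. st and @i2&i3  | pair
2. and @i4  | RAW r0
3. and add @i5&i6  | pair
4. blt ld @i7&i8  | pair
5. mul @i9  | no-port MUL/MUL
6. mulh or @i10&i11  | pair

PAIRS = 5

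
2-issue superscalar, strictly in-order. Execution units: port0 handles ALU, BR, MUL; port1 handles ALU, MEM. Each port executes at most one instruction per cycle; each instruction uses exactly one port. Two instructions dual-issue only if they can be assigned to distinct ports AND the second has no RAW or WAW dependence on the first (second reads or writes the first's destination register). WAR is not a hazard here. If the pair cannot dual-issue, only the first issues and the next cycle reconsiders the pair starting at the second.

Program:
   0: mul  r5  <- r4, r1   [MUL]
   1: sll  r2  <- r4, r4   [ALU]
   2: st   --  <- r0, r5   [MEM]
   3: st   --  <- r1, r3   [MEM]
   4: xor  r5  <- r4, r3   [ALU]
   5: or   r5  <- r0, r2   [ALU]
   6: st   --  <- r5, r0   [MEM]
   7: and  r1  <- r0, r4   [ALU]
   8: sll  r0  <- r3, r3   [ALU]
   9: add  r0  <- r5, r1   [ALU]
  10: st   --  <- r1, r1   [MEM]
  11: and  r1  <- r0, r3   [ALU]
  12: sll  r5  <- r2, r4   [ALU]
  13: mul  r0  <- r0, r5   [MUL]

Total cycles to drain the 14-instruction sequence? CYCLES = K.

CYCLES = 9

  cy0 -> i0,i1 (mul/sll) dual
  cy1 -> i2 (st) no-port MEM/MEM
  cy2 -> i3,i4 (st/xor) dual
  cy3 -> i5 (or) RAW r5
  cy4 -> i6,i7 (st/and) dual
  cy5 -> i8 (sll) WAW r0
  cy6 -> i9,i10 (add/st) dual
  cy7 -> i11,i12 (and/sll) dual
  cy8 -> i13 (mul) tail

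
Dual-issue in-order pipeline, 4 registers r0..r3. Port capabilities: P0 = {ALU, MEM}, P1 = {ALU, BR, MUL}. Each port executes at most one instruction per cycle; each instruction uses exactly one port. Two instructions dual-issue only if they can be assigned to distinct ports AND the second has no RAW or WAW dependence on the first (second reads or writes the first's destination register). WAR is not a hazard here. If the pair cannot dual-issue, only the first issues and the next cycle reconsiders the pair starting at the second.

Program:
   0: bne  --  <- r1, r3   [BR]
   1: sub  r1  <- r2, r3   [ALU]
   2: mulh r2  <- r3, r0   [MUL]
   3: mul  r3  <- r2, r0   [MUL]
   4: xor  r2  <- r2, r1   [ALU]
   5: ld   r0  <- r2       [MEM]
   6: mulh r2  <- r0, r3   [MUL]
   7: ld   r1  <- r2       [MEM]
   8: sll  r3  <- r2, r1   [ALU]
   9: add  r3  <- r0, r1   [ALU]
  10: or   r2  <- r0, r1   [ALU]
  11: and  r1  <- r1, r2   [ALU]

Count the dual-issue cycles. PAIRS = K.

#0 head=0: bne.BR+sub.ALU i0/i1 2-wide
#1 head=2: mulh.MUL i2 no-port MUL/MUL
#2 head=3: mul.MUL+xor.ALU i3/i4 2-wide
#3 head=5: ld.MEM i5 RAW r0
#4 head=6: mulh.MUL i6 RAW r2
#5 head=7: ld.MEM i7 RAW r1
#6 head=8: sll.ALU i8 WAW r3
#7 head=9: add.ALU+or.ALU i9/i10 2-wide
#8 head=11: and.ALU i11 tail

PAIRS = 3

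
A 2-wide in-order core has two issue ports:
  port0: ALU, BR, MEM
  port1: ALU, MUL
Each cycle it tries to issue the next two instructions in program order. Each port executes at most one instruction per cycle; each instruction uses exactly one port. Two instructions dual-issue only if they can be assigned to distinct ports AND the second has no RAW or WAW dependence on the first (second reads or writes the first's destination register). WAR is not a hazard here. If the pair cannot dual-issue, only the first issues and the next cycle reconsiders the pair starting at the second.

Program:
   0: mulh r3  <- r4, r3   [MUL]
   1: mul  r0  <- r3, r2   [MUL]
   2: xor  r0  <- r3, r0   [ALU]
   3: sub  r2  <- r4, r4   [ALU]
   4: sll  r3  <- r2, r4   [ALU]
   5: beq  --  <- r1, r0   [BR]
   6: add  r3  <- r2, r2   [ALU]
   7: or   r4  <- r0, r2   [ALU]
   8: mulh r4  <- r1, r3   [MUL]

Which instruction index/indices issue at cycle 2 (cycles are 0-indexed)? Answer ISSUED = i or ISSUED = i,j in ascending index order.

#0 head=0: mulh i0 no-port MUL/MUL
#1 head=1: mul i1 RAW+WAW r0
#2 head=2: xor;sub i2/i3 2-wide
#3 head=4: sll;beq i4/i5 2-wide
#4 head=6: add;or i6/i7 2-wide
#5 head=8: mulh i8 tail

ISSUED = 2,3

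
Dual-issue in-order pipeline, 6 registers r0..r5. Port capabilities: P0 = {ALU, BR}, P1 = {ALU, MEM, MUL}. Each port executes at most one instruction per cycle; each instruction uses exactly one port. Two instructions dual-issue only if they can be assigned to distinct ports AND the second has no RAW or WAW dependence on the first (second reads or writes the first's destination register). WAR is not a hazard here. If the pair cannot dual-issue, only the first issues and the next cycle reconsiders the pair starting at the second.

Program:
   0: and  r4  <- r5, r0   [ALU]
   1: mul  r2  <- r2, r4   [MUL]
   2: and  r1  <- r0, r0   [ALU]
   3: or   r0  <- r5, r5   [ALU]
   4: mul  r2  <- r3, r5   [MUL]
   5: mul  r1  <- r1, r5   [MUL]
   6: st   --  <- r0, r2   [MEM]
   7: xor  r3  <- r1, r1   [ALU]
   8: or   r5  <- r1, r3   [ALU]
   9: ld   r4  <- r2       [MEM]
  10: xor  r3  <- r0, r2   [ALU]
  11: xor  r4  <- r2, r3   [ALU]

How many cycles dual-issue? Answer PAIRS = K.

PAIRS = 4

[0] i0  and  -- RAW r4
[1] i1&i2  mul and  -- pair
[2] i3&i4  or mul  -- pair
[3] i5  mul  -- no-port MUL/MEM
[4] i6&i7  st xor  -- pair
[5] i8&i9  or ld  -- pair
[6] i10  xor  -- RAW r3
[7] i11  xor  -- tail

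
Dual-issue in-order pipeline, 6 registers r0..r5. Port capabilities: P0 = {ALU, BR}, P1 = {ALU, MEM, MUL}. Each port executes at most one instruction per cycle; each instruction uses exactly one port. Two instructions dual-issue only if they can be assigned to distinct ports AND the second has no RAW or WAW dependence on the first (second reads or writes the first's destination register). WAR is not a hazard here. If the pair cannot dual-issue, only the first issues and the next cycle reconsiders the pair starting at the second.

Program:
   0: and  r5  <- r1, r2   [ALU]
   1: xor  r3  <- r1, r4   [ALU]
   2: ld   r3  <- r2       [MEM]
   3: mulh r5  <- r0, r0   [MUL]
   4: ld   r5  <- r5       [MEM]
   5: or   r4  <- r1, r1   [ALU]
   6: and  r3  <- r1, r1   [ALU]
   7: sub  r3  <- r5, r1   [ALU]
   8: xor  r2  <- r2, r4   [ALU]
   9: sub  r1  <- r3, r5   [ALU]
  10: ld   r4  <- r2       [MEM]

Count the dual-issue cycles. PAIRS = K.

PAIRS = 4

  cy0 -> i0/i1 (and.ALU xor.ALU) dual
  cy1 -> i2 (ld.MEM) no-port MEM/MUL
  cy2 -> i3 (mulh.MUL) no-port MUL/MEM
  cy3 -> i4/i5 (ld.MEM or.ALU) dual
  cy4 -> i6 (and.ALU) WAW r3
  cy5 -> i7/i8 (sub.ALU xor.ALU) dual
  cy6 -> i9/i10 (sub.ALU ld.MEM) dual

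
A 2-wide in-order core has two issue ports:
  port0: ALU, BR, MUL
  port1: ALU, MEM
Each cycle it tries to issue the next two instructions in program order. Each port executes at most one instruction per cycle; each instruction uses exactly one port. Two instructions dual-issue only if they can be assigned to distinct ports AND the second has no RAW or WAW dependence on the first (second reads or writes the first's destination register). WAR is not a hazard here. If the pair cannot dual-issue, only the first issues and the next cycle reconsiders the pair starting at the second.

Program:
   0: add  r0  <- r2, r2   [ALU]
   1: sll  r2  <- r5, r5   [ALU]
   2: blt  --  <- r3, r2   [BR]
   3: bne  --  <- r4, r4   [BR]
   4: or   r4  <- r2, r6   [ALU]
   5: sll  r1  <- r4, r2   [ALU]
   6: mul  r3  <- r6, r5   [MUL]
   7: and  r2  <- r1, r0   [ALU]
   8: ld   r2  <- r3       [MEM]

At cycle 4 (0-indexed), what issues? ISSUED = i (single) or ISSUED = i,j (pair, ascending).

t=0 i0/i1:add.ALU sll.ALU ; pair
t=1 i2:blt.BR ; no-port BR/BR
t=2 i3/i4:bne.BR or.ALU ; pair
t=3 i5/i6:sll.ALU mul.MUL ; pair
t=4 i7:and.ALU ; WAW r2
t=5 i8:ld.MEM ; tail

ISSUED = 7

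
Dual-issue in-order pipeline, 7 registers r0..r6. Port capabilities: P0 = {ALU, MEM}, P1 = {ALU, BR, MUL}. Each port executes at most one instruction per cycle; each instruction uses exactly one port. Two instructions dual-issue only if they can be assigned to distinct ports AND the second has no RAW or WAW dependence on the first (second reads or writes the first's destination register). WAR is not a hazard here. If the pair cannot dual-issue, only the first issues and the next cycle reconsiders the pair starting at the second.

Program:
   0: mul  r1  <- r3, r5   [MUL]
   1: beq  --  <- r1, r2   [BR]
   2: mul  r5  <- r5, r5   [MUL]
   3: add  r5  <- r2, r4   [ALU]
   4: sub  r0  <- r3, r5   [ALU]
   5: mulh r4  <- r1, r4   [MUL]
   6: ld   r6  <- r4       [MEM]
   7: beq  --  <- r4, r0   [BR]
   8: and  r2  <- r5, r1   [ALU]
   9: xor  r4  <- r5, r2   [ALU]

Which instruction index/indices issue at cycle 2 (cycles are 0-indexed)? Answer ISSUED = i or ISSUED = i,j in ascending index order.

ISSUED = 2

[0] i0  mul  -- no-port MUL/BR
[1] i1  beq  -- no-port BR/MUL
[2] i2  mul  -- WAW r5
[3] i3  add  -- RAW r5
[4] i4+i5  sub;mulh  -- 2-wide
[5] i6+i7  ld;beq  -- 2-wide
[6] i8  and  -- RAW r2
[7] i9  xor  -- tail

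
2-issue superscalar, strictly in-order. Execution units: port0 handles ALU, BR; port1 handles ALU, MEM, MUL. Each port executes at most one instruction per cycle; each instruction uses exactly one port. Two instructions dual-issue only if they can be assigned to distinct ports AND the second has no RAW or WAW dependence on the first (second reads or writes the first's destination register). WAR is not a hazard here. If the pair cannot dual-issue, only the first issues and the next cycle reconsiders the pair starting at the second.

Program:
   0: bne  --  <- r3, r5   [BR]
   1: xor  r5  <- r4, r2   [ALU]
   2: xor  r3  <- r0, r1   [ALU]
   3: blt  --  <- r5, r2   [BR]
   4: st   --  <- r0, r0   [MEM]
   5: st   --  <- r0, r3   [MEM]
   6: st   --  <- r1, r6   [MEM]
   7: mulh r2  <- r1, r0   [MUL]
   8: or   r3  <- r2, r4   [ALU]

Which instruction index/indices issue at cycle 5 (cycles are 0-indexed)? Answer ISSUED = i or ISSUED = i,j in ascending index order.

ISSUED = 7

c0: i0+i1 bne.BR+xor.ALU  2-wide
c1: i2+i3 xor.ALU+blt.BR  2-wide
c2: i4 st.MEM  no-port MEM/MEM
c3: i5 st.MEM  no-port MEM/MEM
c4: i6 st.MEM  no-port MEM/MUL
c5: i7 mulh.MUL  RAW r2
c6: i8 or.ALU  tail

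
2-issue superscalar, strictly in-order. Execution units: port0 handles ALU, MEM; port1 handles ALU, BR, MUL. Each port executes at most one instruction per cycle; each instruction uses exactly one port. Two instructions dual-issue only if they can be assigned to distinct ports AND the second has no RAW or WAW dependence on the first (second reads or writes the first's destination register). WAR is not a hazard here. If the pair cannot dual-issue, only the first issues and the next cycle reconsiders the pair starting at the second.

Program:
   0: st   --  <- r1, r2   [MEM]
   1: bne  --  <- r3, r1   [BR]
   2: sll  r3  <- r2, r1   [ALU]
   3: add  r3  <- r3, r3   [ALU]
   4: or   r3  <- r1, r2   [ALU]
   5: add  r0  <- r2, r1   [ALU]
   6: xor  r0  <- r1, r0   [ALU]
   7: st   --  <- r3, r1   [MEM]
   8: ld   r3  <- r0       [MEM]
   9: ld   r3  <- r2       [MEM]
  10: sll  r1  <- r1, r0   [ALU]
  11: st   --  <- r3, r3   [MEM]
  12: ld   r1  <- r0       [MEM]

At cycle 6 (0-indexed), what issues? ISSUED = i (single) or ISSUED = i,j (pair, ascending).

ISSUED = 9,10

#0 head=0: st.MEM;bne.BR i0&i1 pair
#1 head=2: sll.ALU i2 RAW+WAW r3
#2 head=3: add.ALU i3 WAW r3
#3 head=4: or.ALU;add.ALU i4&i5 pair
#4 head=6: xor.ALU;st.MEM i6&i7 pair
#5 head=8: ld.MEM i8 no-port MEM/MEM
#6 head=9: ld.MEM;sll.ALU i9&i10 pair
#7 head=11: st.MEM i11 no-port MEM/MEM
#8 head=12: ld.MEM i12 tail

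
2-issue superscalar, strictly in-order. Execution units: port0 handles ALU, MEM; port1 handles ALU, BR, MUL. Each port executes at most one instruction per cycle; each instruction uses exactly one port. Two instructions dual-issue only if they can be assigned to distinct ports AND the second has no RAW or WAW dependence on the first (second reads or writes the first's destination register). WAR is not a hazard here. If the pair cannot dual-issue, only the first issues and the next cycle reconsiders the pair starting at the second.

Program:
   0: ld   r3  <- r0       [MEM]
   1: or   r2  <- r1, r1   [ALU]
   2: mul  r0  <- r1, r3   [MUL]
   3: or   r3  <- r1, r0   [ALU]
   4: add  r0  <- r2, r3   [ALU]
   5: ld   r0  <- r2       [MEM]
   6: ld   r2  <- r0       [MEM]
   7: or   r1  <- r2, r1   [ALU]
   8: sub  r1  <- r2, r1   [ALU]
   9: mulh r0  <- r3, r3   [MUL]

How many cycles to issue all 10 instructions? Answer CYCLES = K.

CYCLES = 8

t=0 i0/i1:ld.MEM+or.ALU ; dual
t=1 i2:mul.MUL ; RAW r0
t=2 i3:or.ALU ; RAW r3
t=3 i4:add.ALU ; WAW r0
t=4 i5:ld.MEM ; no-port MEM/MEM
t=5 i6:ld.MEM ; RAW r2
t=6 i7:or.ALU ; RAW+WAW r1
t=7 i8/i9:sub.ALU+mulh.MUL ; dual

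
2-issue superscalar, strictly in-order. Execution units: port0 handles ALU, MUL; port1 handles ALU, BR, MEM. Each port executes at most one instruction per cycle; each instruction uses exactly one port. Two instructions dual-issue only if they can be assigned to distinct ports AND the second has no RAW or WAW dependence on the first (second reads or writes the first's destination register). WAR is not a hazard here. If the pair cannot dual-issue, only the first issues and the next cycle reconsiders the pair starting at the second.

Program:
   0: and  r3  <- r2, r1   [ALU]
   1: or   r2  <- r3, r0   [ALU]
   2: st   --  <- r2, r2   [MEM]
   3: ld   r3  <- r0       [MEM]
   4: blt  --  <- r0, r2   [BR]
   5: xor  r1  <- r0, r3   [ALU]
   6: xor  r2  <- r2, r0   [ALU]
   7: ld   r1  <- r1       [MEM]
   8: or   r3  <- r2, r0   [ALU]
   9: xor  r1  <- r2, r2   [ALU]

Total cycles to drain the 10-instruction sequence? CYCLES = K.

0. and.ALU @i0  | RAW r3
1. or.ALU @i1  | RAW r2
2. st.MEM @i2  | no-port MEM/MEM
3. ld.MEM @i3  | no-port MEM/BR
4. blt.BR/xor.ALU @i4+i5  | 2-wide
5. xor.ALU/ld.MEM @i6+i7  | 2-wide
6. or.ALU/xor.ALU @i8+i9  | 2-wide

CYCLES = 7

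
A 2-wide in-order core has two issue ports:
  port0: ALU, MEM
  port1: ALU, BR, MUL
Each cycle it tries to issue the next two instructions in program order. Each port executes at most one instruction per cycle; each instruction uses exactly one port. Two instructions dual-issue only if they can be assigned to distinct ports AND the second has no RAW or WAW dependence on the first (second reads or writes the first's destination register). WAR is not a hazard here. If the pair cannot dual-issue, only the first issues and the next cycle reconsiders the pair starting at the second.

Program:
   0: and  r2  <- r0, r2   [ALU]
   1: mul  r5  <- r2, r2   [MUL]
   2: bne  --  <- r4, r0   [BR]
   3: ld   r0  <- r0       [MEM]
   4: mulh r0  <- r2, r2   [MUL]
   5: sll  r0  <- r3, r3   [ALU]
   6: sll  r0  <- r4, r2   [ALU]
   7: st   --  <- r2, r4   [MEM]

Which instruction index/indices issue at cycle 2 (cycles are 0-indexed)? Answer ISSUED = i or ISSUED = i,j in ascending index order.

0. and.ALU @i0  | RAW r2
1. mul.MUL @i1  | no-port MUL/BR
2. bne.BR/ld.MEM @i2,i3  | pair
3. mulh.MUL @i4  | WAW r0
4. sll.ALU @i5  | WAW r0
5. sll.ALU/st.MEM @i6,i7  | pair

ISSUED = 2,3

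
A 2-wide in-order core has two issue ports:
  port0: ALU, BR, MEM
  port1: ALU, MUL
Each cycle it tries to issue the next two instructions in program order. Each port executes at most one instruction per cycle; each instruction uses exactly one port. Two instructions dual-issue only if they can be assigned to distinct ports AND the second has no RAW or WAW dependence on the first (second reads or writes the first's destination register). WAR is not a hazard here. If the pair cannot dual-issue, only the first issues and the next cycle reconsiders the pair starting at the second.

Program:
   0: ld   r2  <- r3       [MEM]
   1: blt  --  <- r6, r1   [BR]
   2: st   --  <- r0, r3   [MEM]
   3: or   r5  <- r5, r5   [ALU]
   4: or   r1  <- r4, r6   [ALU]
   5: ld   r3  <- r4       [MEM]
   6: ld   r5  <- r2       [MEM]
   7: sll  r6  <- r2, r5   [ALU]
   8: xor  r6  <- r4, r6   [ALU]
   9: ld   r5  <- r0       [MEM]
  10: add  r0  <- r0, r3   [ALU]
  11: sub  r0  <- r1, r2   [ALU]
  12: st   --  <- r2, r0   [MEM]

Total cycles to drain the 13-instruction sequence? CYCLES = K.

CYCLES = 10

[0] i0  ld  -- no-port MEM/BR
[1] i1  blt  -- no-port BR/MEM
[2] i2/i3  st;or  -- dual
[3] i4/i5  or;ld  -- dual
[4] i6  ld  -- RAW r5
[5] i7  sll  -- RAW+WAW r6
[6] i8/i9  xor;ld  -- dual
[7] i10  add  -- WAW r0
[8] i11  sub  -- RAW r0
[9] i12  st  -- tail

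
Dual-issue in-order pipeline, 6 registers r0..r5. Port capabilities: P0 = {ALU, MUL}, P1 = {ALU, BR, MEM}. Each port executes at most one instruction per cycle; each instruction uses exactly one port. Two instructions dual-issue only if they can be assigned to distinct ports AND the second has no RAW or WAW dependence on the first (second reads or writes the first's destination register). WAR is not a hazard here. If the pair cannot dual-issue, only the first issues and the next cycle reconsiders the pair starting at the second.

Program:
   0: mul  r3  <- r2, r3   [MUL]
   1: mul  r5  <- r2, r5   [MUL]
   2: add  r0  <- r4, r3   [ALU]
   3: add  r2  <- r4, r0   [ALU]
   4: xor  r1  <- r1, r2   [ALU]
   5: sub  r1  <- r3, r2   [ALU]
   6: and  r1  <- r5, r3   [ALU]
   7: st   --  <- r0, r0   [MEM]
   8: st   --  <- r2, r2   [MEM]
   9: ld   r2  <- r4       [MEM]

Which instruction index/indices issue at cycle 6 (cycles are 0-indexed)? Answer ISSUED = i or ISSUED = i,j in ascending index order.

ISSUED = 8

c0: i0 mul  no-port MUL/MUL
c1: i1+i2 mul/add  pair
c2: i3 add  RAW r2
c3: i4 xor  WAW r1
c4: i5 sub  WAW r1
c5: i6+i7 and/st  pair
c6: i8 st  no-port MEM/MEM
c7: i9 ld  tail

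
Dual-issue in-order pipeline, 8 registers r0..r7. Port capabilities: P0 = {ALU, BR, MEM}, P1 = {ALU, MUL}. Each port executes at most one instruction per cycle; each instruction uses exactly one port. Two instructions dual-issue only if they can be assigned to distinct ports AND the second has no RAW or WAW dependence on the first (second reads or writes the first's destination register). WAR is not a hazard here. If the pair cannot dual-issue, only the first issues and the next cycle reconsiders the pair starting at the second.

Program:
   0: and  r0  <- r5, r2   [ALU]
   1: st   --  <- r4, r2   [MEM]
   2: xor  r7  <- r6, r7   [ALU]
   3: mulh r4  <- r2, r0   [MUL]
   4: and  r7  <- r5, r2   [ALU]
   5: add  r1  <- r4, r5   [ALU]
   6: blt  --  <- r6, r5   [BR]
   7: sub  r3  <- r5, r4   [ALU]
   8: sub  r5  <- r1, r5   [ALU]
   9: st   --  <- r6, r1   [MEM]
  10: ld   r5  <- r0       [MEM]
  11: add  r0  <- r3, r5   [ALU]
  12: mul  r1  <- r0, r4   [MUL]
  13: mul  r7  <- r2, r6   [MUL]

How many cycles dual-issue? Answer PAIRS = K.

  cy0 -> i0,i1 (and;st) 2-wide
  cy1 -> i2,i3 (xor;mulh) 2-wide
  cy2 -> i4,i5 (and;add) 2-wide
  cy3 -> i6,i7 (blt;sub) 2-wide
  cy4 -> i8,i9 (sub;st) 2-wide
  cy5 -> i10 (ld) RAW r5
  cy6 -> i11 (add) RAW r0
  cy7 -> i12 (mul) no-port MUL/MUL
  cy8 -> i13 (mul) tail

PAIRS = 5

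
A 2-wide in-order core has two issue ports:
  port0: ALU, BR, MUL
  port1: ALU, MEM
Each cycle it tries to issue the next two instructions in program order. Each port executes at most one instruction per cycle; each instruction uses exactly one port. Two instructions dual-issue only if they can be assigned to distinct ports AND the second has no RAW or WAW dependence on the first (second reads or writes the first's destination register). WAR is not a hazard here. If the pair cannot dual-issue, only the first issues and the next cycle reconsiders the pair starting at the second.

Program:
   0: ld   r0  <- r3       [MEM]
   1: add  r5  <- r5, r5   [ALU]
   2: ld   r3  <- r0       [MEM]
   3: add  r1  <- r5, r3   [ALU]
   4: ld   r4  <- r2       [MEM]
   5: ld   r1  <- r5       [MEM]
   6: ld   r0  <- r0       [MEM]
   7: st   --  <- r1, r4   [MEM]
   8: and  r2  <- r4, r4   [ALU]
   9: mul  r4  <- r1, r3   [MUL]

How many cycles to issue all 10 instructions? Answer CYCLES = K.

CYCLES = 7

  cy0 -> i0/i1 (ld+add) 2-wide
  cy1 -> i2 (ld) RAW r3
  cy2 -> i3/i4 (add+ld) 2-wide
  cy3 -> i5 (ld) no-port MEM/MEM
  cy4 -> i6 (ld) no-port MEM/MEM
  cy5 -> i7/i8 (st+and) 2-wide
  cy6 -> i9 (mul) tail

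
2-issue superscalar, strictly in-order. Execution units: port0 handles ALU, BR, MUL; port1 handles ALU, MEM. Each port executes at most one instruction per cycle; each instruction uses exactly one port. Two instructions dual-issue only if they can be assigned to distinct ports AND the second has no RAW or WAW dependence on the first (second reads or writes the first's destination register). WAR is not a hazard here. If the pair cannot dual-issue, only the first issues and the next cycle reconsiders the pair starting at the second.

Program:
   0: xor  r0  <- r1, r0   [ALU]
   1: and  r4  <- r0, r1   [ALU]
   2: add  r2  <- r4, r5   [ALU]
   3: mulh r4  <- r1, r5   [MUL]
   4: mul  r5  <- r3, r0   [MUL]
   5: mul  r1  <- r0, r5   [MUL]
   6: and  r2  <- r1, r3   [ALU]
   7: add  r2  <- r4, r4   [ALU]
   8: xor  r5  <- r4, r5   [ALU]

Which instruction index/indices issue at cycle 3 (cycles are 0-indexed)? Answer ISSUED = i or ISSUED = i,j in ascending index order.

ISSUED = 4

t=0 i0:xor ; RAW r0
t=1 i1:and ; RAW r4
t=2 i2,i3:add;mulh ; 2-wide
t=3 i4:mul ; no-port MUL/MUL
t=4 i5:mul ; RAW r1
t=5 i6:and ; WAW r2
t=6 i7,i8:add;xor ; 2-wide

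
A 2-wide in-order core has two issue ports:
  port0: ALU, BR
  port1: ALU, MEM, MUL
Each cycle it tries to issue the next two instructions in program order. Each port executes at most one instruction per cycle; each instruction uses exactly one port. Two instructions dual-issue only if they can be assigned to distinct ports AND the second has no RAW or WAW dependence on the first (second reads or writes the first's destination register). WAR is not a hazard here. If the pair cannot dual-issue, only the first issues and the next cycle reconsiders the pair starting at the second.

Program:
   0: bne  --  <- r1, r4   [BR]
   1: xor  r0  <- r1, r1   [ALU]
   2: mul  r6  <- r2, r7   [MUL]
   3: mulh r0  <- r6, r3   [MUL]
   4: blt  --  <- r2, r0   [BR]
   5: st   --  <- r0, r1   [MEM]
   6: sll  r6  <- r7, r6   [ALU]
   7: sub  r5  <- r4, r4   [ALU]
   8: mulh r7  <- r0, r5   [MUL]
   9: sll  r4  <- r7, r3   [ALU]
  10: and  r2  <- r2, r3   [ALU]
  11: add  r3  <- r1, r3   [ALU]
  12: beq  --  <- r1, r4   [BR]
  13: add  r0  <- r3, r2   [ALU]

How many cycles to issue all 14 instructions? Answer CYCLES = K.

CYCLES = 9

0. bne.BR/xor.ALU @i0+i1  | pair
1. mul.MUL @i2  | no-port MUL/MUL
2. mulh.MUL @i3  | RAW r0
3. blt.BR/st.MEM @i4+i5  | pair
4. sll.ALU/sub.ALU @i6+i7  | pair
5. mulh.MUL @i8  | RAW r7
6. sll.ALU/and.ALU @i9+i10  | pair
7. add.ALU/beq.BR @i11+i12  | pair
8. add.ALU @i13  | tail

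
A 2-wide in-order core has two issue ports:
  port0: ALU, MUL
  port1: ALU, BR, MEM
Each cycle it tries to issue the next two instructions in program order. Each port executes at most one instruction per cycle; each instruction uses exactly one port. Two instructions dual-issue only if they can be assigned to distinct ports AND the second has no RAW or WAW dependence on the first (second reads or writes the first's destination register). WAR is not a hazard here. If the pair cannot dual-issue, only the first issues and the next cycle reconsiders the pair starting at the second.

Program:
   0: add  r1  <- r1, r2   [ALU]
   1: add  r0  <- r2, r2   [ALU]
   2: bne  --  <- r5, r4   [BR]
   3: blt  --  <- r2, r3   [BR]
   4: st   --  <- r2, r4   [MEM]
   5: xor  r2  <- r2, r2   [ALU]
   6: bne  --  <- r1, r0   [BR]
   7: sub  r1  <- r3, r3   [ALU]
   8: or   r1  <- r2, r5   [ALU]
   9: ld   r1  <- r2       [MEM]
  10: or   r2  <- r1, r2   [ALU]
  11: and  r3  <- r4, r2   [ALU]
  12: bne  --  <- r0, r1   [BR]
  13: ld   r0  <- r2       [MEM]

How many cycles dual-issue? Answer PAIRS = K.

PAIRS = 4

t=0 i0&i1:add.ALU+add.ALU ; dual
t=1 i2:bne.BR ; no-port BR/BR
t=2 i3:blt.BR ; no-port BR/MEM
t=3 i4&i5:st.MEM+xor.ALU ; dual
t=4 i6&i7:bne.BR+sub.ALU ; dual
t=5 i8:or.ALU ; WAW r1
t=6 i9:ld.MEM ; RAW r1
t=7 i10:or.ALU ; RAW r2
t=8 i11&i12:and.ALU+bne.BR ; dual
t=9 i13:ld.MEM ; tail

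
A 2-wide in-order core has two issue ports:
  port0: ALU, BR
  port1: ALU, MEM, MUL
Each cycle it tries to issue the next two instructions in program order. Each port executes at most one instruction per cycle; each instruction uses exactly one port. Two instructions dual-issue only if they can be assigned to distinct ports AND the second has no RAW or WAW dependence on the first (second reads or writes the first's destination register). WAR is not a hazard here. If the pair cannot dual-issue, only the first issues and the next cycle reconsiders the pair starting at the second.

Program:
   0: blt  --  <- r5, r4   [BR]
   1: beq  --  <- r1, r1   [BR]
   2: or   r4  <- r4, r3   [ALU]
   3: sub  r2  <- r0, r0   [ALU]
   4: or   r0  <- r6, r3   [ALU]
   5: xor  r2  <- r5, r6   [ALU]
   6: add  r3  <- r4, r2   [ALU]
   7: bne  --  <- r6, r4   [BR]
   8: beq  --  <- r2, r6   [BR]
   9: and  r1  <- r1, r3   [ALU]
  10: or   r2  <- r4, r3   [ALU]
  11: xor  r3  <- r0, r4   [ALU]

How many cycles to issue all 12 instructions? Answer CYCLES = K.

CYCLES = 7

t=0 i0:blt ; no-port BR/BR
t=1 i1+i2:beq/or ; pair
t=2 i3+i4:sub/or ; pair
t=3 i5:xor ; RAW r2
t=4 i6+i7:add/bne ; pair
t=5 i8+i9:beq/and ; pair
t=6 i10+i11:or/xor ; pair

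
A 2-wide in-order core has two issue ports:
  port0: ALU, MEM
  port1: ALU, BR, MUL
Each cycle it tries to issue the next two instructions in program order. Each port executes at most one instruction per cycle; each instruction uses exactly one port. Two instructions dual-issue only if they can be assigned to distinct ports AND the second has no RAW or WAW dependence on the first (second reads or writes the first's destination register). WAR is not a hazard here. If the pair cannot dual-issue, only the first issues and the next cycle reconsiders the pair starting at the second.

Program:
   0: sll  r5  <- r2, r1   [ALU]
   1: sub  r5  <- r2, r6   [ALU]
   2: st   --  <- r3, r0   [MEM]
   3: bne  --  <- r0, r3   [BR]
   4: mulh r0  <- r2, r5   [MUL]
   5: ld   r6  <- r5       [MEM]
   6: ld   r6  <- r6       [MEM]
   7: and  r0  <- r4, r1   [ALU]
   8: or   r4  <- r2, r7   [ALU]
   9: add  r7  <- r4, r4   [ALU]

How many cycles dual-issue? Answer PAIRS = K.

PAIRS = 3

0. sll.ALU @i0  | WAW r5
1. sub.ALU+st.MEM @i1,i2  | 2-wide
2. bne.BR @i3  | no-port BR/MUL
3. mulh.MUL+ld.MEM @i4,i5  | 2-wide
4. ld.MEM+and.ALU @i6,i7  | 2-wide
5. or.ALU @i8  | RAW r4
6. add.ALU @i9  | tail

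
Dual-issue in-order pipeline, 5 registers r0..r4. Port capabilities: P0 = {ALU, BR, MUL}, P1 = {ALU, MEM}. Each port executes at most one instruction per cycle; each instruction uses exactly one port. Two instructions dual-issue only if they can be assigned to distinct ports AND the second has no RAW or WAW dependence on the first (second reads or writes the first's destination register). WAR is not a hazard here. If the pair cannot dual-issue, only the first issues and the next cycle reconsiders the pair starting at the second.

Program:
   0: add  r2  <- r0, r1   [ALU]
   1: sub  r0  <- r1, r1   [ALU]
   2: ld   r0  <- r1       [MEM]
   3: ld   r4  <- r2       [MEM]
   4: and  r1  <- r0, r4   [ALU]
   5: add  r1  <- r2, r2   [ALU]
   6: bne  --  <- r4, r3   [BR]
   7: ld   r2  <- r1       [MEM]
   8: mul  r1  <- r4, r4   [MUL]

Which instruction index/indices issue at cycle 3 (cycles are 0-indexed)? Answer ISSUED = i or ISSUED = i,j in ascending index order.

ISSUED = 4

0. add;sub @i0,i1  | 2-wide
1. ld @i2  | no-port MEM/MEM
2. ld @i3  | RAW r4
3. and @i4  | WAW r1
4. add;bne @i5,i6  | 2-wide
5. ld;mul @i7,i8  | 2-wide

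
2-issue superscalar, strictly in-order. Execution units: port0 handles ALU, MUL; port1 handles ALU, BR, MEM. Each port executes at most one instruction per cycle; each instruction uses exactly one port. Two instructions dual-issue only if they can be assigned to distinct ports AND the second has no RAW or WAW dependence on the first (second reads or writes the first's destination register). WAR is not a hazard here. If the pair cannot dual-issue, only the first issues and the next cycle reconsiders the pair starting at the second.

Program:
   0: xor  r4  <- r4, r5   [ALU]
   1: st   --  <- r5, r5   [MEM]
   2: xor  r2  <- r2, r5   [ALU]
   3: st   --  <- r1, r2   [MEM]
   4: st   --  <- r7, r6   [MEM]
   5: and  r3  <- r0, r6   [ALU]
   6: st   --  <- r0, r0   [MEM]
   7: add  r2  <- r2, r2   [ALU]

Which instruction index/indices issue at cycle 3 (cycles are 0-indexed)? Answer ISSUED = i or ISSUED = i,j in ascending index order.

ISSUED = 4,5

t=0 i0&i1:xor st ; dual
t=1 i2:xor ; RAW r2
t=2 i3:st ; no-port MEM/MEM
t=3 i4&i5:st and ; dual
t=4 i6&i7:st add ; dual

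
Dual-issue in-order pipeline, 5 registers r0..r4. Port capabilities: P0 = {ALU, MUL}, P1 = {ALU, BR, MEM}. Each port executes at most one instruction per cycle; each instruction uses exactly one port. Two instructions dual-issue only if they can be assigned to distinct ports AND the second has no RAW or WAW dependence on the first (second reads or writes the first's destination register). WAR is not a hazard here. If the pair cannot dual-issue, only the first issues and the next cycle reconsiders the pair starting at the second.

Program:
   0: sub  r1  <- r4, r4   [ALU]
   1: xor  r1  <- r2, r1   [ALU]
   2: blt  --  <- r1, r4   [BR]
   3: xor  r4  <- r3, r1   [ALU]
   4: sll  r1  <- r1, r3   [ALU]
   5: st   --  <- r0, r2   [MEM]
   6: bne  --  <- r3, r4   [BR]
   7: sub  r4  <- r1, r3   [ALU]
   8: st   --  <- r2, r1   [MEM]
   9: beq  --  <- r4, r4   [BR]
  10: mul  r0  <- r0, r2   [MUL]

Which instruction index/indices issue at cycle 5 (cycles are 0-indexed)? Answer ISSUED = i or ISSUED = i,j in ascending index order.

ISSUED = 8

  cy0 -> i0 (sub.ALU) RAW+WAW r1
  cy1 -> i1 (xor.ALU) RAW r1
  cy2 -> i2+i3 (blt.BR+xor.ALU) dual
  cy3 -> i4+i5 (sll.ALU+st.MEM) dual
  cy4 -> i6+i7 (bne.BR+sub.ALU) dual
  cy5 -> i8 (st.MEM) no-port MEM/BR
  cy6 -> i9+i10 (beq.BR+mul.MUL) dual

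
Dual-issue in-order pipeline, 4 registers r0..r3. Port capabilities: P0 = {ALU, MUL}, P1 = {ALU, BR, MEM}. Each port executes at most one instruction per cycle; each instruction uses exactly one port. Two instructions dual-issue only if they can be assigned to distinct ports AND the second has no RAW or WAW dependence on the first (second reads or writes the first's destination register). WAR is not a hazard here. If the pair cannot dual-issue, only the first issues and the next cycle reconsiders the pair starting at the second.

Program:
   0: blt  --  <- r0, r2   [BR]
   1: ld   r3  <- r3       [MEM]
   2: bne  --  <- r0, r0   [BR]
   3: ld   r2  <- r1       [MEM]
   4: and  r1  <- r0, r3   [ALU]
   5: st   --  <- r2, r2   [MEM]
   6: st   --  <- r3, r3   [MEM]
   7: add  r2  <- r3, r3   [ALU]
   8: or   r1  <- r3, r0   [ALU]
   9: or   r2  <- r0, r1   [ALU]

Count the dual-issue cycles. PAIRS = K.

[0] i0  blt.BR  -- no-port BR/MEM
[1] i1  ld.MEM  -- no-port MEM/BR
[2] i2  bne.BR  -- no-port BR/MEM
[3] i3,i4  ld.MEM;and.ALU  -- dual
[4] i5  st.MEM  -- no-port MEM/MEM
[5] i6,i7  st.MEM;add.ALU  -- dual
[6] i8  or.ALU  -- RAW r1
[7] i9  or.ALU  -- tail

PAIRS = 2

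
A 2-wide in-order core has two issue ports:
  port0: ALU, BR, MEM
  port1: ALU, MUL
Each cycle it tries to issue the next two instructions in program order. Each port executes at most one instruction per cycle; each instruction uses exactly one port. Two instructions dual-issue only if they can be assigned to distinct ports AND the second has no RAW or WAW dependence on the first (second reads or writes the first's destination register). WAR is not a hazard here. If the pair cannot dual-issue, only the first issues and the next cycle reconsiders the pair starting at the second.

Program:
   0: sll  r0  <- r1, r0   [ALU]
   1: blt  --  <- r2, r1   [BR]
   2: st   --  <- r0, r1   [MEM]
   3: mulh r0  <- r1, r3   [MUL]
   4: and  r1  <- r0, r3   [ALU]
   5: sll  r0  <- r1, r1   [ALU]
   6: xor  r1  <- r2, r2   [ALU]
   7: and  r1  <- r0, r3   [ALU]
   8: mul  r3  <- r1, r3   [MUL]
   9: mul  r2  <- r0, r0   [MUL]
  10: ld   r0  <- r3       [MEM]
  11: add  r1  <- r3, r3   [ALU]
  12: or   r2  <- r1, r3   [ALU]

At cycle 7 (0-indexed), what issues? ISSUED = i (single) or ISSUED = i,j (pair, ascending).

ISSUED = 11

0. sll;blt @i0+i1  | pair
1. st;mulh @i2+i3  | pair
2. and @i4  | RAW r1
3. sll;xor @i5+i6  | pair
4. and @i7  | RAW r1
5. mul @i8  | no-port MUL/MUL
6. mul;ld @i9+i10  | pair
7. add @i11  | RAW r1
8. or @i12  | tail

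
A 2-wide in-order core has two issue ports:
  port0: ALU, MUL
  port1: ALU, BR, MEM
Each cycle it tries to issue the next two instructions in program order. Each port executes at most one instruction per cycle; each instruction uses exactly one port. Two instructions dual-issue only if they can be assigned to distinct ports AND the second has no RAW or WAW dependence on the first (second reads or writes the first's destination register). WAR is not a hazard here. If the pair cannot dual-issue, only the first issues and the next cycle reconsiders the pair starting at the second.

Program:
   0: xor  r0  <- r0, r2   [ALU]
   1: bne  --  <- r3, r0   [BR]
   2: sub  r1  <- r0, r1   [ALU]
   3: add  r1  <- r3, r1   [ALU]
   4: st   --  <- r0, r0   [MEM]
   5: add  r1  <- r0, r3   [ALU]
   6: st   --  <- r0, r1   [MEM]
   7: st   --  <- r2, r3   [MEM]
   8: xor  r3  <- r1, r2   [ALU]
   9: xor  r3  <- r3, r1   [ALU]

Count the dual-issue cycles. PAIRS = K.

PAIRS = 3

c0: i0 xor  RAW r0
c1: i1,i2 bne sub  2-wide
c2: i3,i4 add st  2-wide
c3: i5 add  RAW r1
c4: i6 st  no-port MEM/MEM
c5: i7,i8 st xor  2-wide
c6: i9 xor  tail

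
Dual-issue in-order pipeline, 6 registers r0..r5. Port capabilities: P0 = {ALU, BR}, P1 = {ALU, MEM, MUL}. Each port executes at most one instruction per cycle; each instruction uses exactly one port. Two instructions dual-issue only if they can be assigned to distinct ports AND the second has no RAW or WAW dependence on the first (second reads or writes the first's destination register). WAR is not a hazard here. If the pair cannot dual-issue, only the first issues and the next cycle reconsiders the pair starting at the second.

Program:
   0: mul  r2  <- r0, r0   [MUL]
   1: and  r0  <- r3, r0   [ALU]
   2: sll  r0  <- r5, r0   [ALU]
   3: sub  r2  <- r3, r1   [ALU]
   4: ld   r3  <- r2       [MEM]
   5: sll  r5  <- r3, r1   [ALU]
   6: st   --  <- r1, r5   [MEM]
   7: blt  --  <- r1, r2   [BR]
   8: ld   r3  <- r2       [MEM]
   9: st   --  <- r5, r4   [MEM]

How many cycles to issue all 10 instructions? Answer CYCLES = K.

c0: i0+i1 mul.MUL and.ALU  2-wide
c1: i2+i3 sll.ALU sub.ALU  2-wide
c2: i4 ld.MEM  RAW r3
c3: i5 sll.ALU  RAW r5
c4: i6+i7 st.MEM blt.BR  2-wide
c5: i8 ld.MEM  no-port MEM/MEM
c6: i9 st.MEM  tail

CYCLES = 7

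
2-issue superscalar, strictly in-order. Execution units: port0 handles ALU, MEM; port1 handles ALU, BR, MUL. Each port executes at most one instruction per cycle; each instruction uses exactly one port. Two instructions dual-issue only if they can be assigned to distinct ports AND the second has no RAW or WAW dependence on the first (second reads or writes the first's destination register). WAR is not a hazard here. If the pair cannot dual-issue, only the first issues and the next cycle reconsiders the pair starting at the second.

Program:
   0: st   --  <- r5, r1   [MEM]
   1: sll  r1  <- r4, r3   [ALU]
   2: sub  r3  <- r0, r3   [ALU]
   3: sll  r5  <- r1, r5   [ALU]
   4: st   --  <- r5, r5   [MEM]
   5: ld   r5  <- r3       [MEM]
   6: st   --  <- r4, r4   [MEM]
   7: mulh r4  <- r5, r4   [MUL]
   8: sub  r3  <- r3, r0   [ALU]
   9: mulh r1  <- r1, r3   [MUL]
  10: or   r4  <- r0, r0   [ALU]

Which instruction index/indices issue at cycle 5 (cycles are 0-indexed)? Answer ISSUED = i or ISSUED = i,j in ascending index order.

t=0 i0,i1:st.MEM;sll.ALU ; dual
t=1 i2,i3:sub.ALU;sll.ALU ; dual
t=2 i4:st.MEM ; no-port MEM/MEM
t=3 i5:ld.MEM ; no-port MEM/MEM
t=4 i6,i7:st.MEM;mulh.MUL ; dual
t=5 i8:sub.ALU ; RAW r3
t=6 i9,i10:mulh.MUL;or.ALU ; dual

ISSUED = 8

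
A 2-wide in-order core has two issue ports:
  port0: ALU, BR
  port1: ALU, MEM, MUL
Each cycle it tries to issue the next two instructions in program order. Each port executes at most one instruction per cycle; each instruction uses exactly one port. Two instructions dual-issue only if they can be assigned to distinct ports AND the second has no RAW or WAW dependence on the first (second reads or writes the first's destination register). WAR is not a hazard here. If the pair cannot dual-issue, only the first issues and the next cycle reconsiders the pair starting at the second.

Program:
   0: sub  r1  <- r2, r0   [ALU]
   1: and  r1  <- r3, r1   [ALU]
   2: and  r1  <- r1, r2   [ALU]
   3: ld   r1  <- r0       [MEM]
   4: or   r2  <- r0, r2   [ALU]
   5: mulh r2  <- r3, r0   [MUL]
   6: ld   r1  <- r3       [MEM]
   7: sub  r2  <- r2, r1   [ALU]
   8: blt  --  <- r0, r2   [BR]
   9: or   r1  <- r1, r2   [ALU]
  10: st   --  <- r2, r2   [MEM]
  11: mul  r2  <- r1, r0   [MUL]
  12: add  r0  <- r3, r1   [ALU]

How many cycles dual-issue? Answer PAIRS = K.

PAIRS = 3

0. sub.ALU @i0  | RAW+WAW r1
1. and.ALU @i1  | RAW+WAW r1
2. and.ALU @i2  | WAW r1
3. ld.MEM or.ALU @i3,i4  | pair
4. mulh.MUL @i5  | no-port MUL/MEM
5. ld.MEM @i6  | RAW r1
6. sub.ALU @i7  | RAW r2
7. blt.BR or.ALU @i8,i9  | pair
8. st.MEM @i10  | no-port MEM/MUL
9. mul.MUL add.ALU @i11,i12  | pair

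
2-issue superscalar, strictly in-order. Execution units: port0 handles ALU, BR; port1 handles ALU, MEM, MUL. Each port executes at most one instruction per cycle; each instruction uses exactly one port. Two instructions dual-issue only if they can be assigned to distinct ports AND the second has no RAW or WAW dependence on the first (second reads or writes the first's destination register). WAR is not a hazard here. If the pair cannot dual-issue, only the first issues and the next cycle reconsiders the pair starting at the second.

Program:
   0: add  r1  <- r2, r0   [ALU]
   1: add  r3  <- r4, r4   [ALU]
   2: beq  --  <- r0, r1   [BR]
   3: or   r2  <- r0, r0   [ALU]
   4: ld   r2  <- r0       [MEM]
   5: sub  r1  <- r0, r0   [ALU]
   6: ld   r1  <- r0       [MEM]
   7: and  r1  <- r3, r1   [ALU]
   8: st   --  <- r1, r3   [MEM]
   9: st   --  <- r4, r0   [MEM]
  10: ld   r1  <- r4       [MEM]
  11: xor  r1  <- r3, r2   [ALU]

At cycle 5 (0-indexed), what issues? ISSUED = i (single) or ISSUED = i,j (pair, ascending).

[0] i0/i1  add+add  -- dual
[1] i2/i3  beq+or  -- dual
[2] i4/i5  ld+sub  -- dual
[3] i6  ld  -- RAW+WAW r1
[4] i7  and  -- RAW r1
[5] i8  st  -- no-port MEM/MEM
[6] i9  st  -- no-port MEM/MEM
[7] i10  ld  -- WAW r1
[8] i11  xor  -- tail

ISSUED = 8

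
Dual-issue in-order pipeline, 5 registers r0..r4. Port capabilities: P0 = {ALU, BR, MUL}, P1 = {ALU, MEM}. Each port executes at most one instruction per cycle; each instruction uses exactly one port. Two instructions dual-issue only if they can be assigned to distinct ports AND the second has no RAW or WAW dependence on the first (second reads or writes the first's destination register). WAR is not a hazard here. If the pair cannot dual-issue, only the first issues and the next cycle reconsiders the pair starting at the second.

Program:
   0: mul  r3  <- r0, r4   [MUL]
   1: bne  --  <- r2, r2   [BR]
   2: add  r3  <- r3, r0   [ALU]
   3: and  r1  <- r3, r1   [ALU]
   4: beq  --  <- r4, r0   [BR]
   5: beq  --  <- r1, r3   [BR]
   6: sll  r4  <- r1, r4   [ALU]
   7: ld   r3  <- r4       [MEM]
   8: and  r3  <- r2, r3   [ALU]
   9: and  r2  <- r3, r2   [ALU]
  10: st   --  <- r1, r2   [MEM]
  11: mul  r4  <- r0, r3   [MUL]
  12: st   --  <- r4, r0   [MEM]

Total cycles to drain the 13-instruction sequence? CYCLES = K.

CYCLES = 9

#0 head=0: mul.MUL i0 no-port MUL/BR
#1 head=1: bne.BR;add.ALU i1,i2 pair
#2 head=3: and.ALU;beq.BR i3,i4 pair
#3 head=5: beq.BR;sll.ALU i5,i6 pair
#4 head=7: ld.MEM i7 RAW+WAW r3
#5 head=8: and.ALU i8 RAW r3
#6 head=9: and.ALU i9 RAW r2
#7 head=10: st.MEM;mul.MUL i10,i11 pair
#8 head=12: st.MEM i12 tail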